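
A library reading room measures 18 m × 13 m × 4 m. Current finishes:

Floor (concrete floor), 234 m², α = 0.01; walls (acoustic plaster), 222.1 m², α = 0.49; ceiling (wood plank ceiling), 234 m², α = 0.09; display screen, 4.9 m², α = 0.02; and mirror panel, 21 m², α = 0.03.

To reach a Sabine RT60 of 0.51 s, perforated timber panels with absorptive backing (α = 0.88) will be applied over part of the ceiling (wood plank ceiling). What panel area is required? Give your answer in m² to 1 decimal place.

205.7

Equivalent absorption area: A₁ = 234*0.01 + 222.1*0.49 + 234*0.09 + 4.9*0.02 + 21*0.03 = 132.957 m².
Required A₂ = 0.161·936/0.51 = 295.482 sabins.
ΔA needed = 295.482 − 132.957 = 162.525 sabins.
Each m² of panel replacing the ceiling (wood plank ceiling) adds (0.88 − 0.09) = 0.79 sabins.
Panel area = 162.525 / 0.79 = 205.7 m².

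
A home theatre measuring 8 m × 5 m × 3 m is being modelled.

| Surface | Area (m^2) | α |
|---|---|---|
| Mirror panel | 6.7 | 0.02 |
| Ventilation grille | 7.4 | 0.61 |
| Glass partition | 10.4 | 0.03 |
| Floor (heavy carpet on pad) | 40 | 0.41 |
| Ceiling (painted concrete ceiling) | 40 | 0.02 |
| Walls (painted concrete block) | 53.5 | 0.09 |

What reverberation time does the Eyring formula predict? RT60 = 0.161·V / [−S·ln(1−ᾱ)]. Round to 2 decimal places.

0.65 s

S = Σ Sᵢ = 158.0 m^2.
Absorption A = 6.7·0.02 + 7.4·0.61 + 10.4·0.03 + 40·0.41 + 40·0.02 + 53.5·0.09 = 26.975 sabins.
ᾱ = 26.975 / 158.0 = 0.1707.
Eyring denominator: −S ln(1−ᾱ) = 29.573.
V = 8 × 5 × 3 = 120 m³.
RT60 = 0.161 × 120 / 29.573 = 0.65 s.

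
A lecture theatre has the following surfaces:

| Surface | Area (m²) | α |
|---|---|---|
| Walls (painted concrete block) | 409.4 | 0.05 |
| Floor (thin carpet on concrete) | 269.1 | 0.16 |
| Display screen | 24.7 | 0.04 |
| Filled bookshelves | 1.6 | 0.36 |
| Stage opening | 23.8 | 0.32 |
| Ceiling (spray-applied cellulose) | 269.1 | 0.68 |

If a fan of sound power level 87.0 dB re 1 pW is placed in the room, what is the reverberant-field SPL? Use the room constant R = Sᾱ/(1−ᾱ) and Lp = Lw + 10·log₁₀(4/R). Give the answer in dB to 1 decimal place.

67.7 dB

A = 255.694 sabins; S = 997.7 m².
ᾱ = 0.2563, so room constant R = A/(1−ᾱ) = 343.813 m².
Lp = 87.0 + 10·log₁₀(4/343.813) = 87.0 + (-19.34) = 67.7 dB.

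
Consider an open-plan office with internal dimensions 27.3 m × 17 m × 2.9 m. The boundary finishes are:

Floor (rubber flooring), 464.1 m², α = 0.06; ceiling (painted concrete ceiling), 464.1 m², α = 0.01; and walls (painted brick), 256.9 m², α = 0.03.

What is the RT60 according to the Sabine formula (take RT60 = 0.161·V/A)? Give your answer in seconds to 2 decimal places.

5.39 sec

Equivalent absorption area: A = 464.1*0.06 + 464.1*0.01 + 256.9*0.03 = 40.194 m².
V = 27.3·17·2.9 = 1345.89 m³.
Sabine: RT60 = 0.161 × 1345.89 / 40.194 = 5.39 s.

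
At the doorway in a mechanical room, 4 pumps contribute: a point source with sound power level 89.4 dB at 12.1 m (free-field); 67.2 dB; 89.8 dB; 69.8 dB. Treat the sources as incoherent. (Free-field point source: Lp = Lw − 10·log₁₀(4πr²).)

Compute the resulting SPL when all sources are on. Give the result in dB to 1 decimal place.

Source at 12.1 m: Lp = 89.4 − 10·log₁₀(4π·12.1²) = 89.4 − 10·log₁₀(1839.842) = 56.8 dB.
Converting to relative power and adding: 10^(56.8/10) + 10^(67.2/10) + 10^(89.8/10) + 10^(69.8/10) = 9.703e+08.
L_total = 10·log₁₀(9.703e+08) = 89.9 dB.

89.9 dB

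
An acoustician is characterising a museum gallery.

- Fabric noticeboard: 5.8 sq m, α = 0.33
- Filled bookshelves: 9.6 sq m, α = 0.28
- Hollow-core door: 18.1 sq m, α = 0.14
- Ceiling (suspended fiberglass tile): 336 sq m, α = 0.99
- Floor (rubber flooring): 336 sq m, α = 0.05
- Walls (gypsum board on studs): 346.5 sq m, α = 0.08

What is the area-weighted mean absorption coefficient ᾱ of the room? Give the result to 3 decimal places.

Total surface area S = 1052.0 sq m.
A = 5.8×0.33 + 9.6×0.28 + 18.1×0.14 + 336×0.99 + 336×0.05 + 346.5×0.08 = 384.296 sabins.
ᾱ = 384.296 / 1052.0 = 0.365.

0.365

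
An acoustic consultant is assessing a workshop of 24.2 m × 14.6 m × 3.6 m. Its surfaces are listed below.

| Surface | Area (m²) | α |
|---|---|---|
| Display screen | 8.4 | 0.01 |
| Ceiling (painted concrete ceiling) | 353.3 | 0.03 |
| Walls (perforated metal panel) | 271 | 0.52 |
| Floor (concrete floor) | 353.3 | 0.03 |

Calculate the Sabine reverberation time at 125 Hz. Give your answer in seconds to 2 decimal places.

Total absorption A = 8.4·0.01 + 353.3·0.03 + 271·0.52 + 353.3·0.03
  = 0.084 + 10.599 + 140.920 + 10.599 = 162.202 m² sabins.
V = 24.2·14.6·3.6 = 1271.952 m³.
T = 0.161 V/A = 0.161·1271.952/162.202 = 1.26 s.

1.26 seconds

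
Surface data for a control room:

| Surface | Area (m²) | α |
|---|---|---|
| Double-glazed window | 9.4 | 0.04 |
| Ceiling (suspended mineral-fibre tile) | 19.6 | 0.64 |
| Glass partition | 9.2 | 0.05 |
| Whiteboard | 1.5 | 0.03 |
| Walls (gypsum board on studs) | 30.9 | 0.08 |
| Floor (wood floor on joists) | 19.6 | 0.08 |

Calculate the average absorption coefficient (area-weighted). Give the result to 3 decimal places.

0.194

S = Σ Sᵢ = 9.4 + 19.6 + 9.2 + 1.5 + 30.9 + 19.6 = 90.2 m².
Σ(Sᵢαᵢ) = 9.4×0.04 + 19.6×0.64 + 9.2×0.05 + 1.5×0.03 + 30.9×0.08 + 19.6×0.08 = 17.465.
ᾱ = 17.465 / 90.2 = 0.194.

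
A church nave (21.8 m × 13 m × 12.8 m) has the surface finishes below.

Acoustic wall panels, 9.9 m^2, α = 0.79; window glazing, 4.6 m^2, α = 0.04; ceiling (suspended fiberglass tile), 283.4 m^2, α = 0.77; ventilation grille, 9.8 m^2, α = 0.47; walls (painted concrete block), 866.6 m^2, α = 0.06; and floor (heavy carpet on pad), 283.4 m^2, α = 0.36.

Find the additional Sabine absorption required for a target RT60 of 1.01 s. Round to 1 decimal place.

Equivalent absorption area: A₁ = 9.9*0.79 + 4.6*0.04 + 283.4*0.77 + 9.8*0.47 + 866.6*0.06 + 283.4*0.36 = 384.849 m^2.
V = 3627.52 m³. Required absorption A₂ = 0.161 × 3627.52 / 1.01 = 578.248 sabins.
Additional absorption ΔA = 578.248 − 384.849 = 193.4 sabins.

193.4 sabins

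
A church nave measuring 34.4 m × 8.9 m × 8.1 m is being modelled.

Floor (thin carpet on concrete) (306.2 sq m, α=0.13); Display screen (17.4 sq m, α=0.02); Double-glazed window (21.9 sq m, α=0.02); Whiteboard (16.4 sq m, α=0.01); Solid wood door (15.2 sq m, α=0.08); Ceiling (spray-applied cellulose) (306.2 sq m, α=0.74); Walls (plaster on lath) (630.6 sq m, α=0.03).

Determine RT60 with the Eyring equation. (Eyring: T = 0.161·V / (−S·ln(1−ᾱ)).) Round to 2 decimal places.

1.23 sec

Total surface area S = 306.2 + 17.4 + 21.9 + 16.4 + 15.2 + 306.2 + 630.6 = 1313.9 sq m.
Σ(Sᵢαᵢ) = 306.2·0.13 + 17.4·0.02 + 21.9·0.02 + 16.4·0.01 + 15.2·0.08 + 306.2·0.74 + 630.6·0.03 = 287.478.
ᾱ = 287.478 / 1313.9 = 0.2188.
−S·ln(1−ᾱ) = −1313.9 × ln(1 − 0.2188) = 324.434.
V = 34.4 × 8.9 × 8.1 = 2479.896 m³.
T = 0.161·V/[−S·ln(1−ᾱ)] = 0.161·2479.896/324.434 = 1.23 s.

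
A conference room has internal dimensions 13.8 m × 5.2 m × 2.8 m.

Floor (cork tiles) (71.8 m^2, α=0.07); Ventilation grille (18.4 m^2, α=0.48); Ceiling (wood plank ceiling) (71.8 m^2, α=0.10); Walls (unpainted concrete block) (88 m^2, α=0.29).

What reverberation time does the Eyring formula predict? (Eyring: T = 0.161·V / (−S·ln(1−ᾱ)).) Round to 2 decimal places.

0.63 sec

S = Σ Sᵢ = 250.0 m^2.
Absorption A = 71.8·0.07 + 18.4·0.48 + 71.8·0.10 + 88·0.29 = 46.558 sabins.
ᾱ = 46.558 / 250.0 = 0.1862.
Eyring denominator: −S ln(1−ᾱ) = 51.510.
V = 13.8 × 5.2 × 2.8 = 200.928 m³.
T = 0.161·V/[−S·ln(1−ᾱ)] = 0.161·200.928/51.510 = 0.63 s.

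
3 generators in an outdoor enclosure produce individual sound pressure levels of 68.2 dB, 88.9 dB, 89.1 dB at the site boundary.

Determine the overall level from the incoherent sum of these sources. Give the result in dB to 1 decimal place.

92.0 dB

Converting to relative power and adding: 10^(68.2/10) + 10^(88.9/10) + 10^(89.1/10) = 1.596e+09.
L_total = 10·log₁₀(1.596e+09) = 92.0 dB.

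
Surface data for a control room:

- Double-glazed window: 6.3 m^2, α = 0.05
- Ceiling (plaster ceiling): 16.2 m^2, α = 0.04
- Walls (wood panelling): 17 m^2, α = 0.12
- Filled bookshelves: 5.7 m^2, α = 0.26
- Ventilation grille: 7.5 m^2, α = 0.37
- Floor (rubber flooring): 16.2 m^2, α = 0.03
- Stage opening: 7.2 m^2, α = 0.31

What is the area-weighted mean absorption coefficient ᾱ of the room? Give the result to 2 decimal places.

0.13

S = Σ Sᵢ = 6.3 + 16.2 + 17 + 5.7 + 7.5 + 16.2 + 7.2 = 76.1 m^2.
A = 6.3×0.05 + 16.2×0.04 + 17×0.12 + 5.7×0.26 + 7.5×0.37 + 16.2×0.03 + 7.2×0.31 = 9.978 sabins.
ᾱ = A/S = 0.13.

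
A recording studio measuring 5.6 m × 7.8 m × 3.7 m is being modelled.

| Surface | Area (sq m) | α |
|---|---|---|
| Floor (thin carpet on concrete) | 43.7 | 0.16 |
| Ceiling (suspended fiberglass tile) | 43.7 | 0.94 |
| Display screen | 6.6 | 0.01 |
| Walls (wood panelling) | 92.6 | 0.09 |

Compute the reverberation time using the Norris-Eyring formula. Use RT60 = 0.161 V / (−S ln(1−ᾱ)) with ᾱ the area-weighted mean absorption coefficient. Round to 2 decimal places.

0.39 sec

S = Σ Sᵢ = 186.6 sq m.
Absorption A = 43.7×0.16 + 43.7×0.94 + 6.6×0.01 + 92.6×0.09 = 56.470 sabins.
ᾱ = 56.470 / 186.6 = 0.3026.
−S·ln(1−ᾱ) = −186.6 × ln(1 − 0.3026) = 67.250.
V = 5.6 × 7.8 × 3.7 = 161.616 m³.
T = 0.161·V/[−S·ln(1−ᾱ)] = 0.161·161.616/67.250 = 0.39 s.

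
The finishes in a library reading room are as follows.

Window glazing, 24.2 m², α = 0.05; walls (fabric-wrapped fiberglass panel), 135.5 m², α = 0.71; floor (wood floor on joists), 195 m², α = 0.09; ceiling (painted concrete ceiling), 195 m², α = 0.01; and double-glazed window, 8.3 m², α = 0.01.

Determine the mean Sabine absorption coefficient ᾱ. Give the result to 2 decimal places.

Total surface area S = 558.0 m².
Weighted sum Σ Sα = 116.998.
ᾱ = 116.998 / 558.0 = 0.21.

0.21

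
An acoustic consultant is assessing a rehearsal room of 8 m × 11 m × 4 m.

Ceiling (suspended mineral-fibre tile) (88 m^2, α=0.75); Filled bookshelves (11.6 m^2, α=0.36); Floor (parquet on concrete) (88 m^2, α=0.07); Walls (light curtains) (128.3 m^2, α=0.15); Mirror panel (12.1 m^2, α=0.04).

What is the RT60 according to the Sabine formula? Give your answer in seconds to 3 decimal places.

0.590 sec

A = Σ Sᵢαᵢ = 88*0.75 + 11.6*0.36 + 88*0.07 + 128.3*0.15 + 12.1*0.04 = 96.065 sabins.
Room volume: 352 m³.
T = 0.161 V/A = 0.161·352/96.065 = 0.590 s.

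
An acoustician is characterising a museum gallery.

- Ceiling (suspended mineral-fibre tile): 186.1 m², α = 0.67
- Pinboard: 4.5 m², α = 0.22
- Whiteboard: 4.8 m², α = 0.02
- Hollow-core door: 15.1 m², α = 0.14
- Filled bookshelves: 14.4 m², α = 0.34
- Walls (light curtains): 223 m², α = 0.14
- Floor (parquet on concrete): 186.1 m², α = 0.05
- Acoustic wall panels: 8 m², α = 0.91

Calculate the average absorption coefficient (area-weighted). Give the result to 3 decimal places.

Total surface area S = 642.0 m².
Σ(Sᵢαᵢ) = 186.1*0.67 + 4.5*0.22 + 4.8*0.02 + 15.1*0.14 + 14.4*0.34 + 223*0.14 + 186.1*0.05 + 8*0.91 = 180.588.
ᾱ = A/S = 0.281.

0.281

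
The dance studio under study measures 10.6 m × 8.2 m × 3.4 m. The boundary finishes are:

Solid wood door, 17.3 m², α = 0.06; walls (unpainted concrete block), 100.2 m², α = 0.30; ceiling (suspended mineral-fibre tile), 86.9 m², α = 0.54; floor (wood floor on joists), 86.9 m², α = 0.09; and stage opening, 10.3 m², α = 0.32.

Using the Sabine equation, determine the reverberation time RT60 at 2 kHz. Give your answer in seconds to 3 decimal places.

Total absorption A = 17.3*0.06 + 100.2*0.30 + 86.9*0.54 + 86.9*0.09 + 10.3*0.32
  = 1.038 + 30.060 + 46.926 + 7.821 + 3.296 = 89.141 m² sabins.
V = 10.6·8.2·3.4 = 295.528 m³.
Sabine: RT60 = 0.161 × 295.528 / 89.141 = 0.534 s.

0.534 sec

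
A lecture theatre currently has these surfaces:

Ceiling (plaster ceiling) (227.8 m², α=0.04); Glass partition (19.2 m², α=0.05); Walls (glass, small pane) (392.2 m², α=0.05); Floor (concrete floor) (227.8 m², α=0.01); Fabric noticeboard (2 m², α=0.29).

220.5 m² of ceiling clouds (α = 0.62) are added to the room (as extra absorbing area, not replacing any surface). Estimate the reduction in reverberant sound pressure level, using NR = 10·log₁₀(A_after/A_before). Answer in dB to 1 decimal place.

7.2 dB

Summing Sᵢαᵢ: 9.112 + 0.960 + 19.610 + 2.278 + 0.580 → A_before = 32.540 sabins.
Treatment contributes 220.5·0.62 = 136.710 sabins.
A_after = 32.540 + 136.710 = 169.250 sabins.
NR = 10·log₁₀(169.250/32.540) = 7.2 dB.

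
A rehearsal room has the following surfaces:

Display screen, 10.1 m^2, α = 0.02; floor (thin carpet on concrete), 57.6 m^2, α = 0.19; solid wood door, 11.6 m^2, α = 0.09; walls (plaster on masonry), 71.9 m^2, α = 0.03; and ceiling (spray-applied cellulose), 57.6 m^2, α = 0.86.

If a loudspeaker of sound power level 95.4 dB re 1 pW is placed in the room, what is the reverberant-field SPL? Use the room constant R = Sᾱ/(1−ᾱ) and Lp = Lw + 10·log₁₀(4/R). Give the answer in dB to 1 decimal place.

81.8 dB

A = 63.883 sabins; S = 208.8 m^2.
ᾱ = 0.3060, so room constant R = A/(1−ᾱ) = 92.050 m^2.
Lp = Lw + 10 log₁₀(4/R) = 95.4 -13.62 = 81.8 dB.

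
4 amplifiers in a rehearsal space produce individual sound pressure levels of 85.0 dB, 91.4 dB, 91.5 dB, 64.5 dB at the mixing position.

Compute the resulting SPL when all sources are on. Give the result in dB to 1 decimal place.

Σ 10^(Lᵢ/10) = 3.112e+09.
Combined level = 10 log₁₀(3.112e+09) = 94.9 dB.

94.9 dB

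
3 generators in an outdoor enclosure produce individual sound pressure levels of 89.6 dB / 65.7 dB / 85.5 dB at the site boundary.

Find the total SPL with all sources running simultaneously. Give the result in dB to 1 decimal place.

91.0 dB

Sum in the linear (power) domain: Σ 10^(Lᵢ/10) = 10^(89.6/10) + 10^(65.7/10) + 10^(85.5/10) = 1.271e+09.
Combined level = 10 log₁₀(1.271e+09) = 91.0 dB.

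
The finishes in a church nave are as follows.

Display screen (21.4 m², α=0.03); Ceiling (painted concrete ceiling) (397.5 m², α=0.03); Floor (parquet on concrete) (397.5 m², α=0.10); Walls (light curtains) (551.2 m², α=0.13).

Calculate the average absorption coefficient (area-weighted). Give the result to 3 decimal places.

0.091

S = Σ Sᵢ = 21.4 + 397.5 + 397.5 + 551.2 = 1367.6 m².
A = 21.4×0.03 + 397.5×0.03 + 397.5×0.10 + 551.2×0.13 = 123.973 sabins.
ᾱ = 123.973 / 1367.6 = 0.091.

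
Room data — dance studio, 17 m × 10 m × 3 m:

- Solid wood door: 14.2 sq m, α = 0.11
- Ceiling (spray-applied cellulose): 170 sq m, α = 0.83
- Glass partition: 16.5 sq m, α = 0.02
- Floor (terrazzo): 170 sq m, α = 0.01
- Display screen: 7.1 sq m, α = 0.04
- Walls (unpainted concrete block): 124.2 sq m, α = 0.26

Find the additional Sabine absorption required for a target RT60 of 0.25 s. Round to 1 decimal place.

151.2 sabins

A₁ = Σ Sᵢαᵢ = 14.2·0.11 + 170·0.83 + 16.5·0.02 + 170·0.01 + 7.1·0.04 + 124.2·0.26 = 177.268 sabins.
For T = 0.25 s, need A₂ = 0.161·V/T = 0.161·510/0.25 = 328.440 sabins.
ΔA = A₂ − A₁ = 328.440 − 177.268 = 151.2 sabins.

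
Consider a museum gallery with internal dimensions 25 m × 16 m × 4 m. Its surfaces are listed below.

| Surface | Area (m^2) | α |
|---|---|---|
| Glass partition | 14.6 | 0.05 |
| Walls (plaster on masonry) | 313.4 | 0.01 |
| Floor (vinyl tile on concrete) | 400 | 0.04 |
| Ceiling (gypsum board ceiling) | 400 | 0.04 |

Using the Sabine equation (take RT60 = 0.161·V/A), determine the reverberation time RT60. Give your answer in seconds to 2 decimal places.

7.18 s

Summing Sᵢαᵢ: 0.730 + 3.134 + 16.000 + 16.000 → A = 35.864 sabins.
Room volume: 1600 m³.
Sabine: RT60 = 0.161 × 1600 / 35.864 = 7.18 s.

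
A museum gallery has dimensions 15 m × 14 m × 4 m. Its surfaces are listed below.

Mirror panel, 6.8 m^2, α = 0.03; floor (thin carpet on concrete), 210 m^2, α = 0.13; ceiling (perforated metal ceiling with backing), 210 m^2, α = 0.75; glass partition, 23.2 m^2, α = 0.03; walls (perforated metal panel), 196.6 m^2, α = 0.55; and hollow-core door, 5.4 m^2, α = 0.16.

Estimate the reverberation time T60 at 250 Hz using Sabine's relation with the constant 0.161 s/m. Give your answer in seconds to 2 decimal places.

Equivalent absorption area: A = 6.8×0.03 + 210×0.13 + 210×0.75 + 23.2×0.03 + 196.6×0.55 + 5.4×0.16 = 294.694 m^2.
Room volume: 840 m³.
T = 0.161 V/A = 0.161·840/294.694 = 0.46 s.

0.46 seconds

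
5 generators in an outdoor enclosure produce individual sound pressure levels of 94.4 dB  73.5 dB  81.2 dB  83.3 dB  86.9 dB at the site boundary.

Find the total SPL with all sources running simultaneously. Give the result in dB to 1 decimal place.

Converting to relative power and adding: 10^(94.4/10) + 10^(73.5/10) + 10^(81.2/10) + 10^(83.3/10) + 10^(86.9/10) = 3.612e+09.
Combined level = 10 log₁₀(3.612e+09) = 95.6 dB.

95.6 dB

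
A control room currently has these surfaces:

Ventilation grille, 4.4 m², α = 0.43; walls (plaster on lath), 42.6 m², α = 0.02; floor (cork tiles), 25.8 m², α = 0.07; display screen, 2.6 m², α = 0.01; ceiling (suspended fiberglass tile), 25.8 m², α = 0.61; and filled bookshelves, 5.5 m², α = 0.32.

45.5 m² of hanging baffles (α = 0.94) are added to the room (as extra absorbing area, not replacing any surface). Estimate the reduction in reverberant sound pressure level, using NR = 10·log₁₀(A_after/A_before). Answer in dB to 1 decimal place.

4.7 dB

Summing Sᵢαᵢ: 1.892 + 0.852 + 1.806 + 0.026 + 15.738 + 1.760 → A_before = 22.074 sabins.
Added absorption = 45.5 × 0.94 = 42.770 sabins.
New total A_after = 64.844 sabins.
Reduction = 10 log₁₀(A_after/A_before) = 10 log₁₀(2.9376) = 4.7 dB.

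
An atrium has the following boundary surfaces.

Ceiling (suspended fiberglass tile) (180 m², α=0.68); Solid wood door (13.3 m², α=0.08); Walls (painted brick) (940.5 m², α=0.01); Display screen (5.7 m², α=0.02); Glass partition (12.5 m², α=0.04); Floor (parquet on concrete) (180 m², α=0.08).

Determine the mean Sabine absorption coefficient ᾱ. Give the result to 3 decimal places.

Total surface area S = 1332.0 m².
A = 180*0.68 + 13.3*0.08 + 940.5*0.01 + 5.7*0.02 + 12.5*0.04 + 180*0.08 = 147.883 sabins.
ᾱ = A/S = 0.111.

0.111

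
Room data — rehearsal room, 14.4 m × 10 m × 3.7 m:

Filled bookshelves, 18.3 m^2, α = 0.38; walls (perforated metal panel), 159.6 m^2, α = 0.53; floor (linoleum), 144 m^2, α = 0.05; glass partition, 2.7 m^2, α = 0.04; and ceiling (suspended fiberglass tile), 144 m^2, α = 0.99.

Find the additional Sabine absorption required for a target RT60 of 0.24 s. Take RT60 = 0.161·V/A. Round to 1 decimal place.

Summing Sᵢαᵢ: 6.954 + 84.588 + 7.200 + 0.108 + 142.560 → A₁ = 241.410 sabins.
V = 532.8 m³. Required absorption A₂ = 0.161 × 532.8 / 0.24 = 357.420 sabins.
ΔA = A₂ − A₁ = 357.420 − 241.410 = 116.0 sabins.

116.0 sabins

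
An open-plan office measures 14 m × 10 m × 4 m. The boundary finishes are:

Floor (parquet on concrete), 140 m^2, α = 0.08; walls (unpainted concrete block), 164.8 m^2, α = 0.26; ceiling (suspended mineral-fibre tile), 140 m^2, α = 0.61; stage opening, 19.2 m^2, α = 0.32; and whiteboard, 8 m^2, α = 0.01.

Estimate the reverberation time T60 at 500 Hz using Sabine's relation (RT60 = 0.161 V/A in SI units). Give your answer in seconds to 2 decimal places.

0.62 s

Equivalent absorption area: A = 140·0.08 + 164.8·0.26 + 140·0.61 + 19.2·0.32 + 8·0.01 = 145.672 m^2.
Volume V = 14 × 10 × 4 = 560 m³.
Sabine: RT60 = 0.161 × 560 / 145.672 = 0.62 s.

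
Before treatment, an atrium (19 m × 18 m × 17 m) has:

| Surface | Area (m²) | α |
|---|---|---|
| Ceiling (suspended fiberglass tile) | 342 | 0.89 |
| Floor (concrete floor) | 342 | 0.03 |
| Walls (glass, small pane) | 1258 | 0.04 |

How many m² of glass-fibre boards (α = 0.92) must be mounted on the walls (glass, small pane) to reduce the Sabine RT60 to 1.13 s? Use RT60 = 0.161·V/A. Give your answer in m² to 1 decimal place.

A₁ = Σ Sᵢαᵢ = 342·0.89 + 342·0.03 + 1258·0.04 = 364.960 sabins.
V = 5814 m³. Target absorption A₂ = 0.161 × 5814 / 1.13 = 828.366 sabins.
Absorption to add: 828.366 − 364.960 = 463.406 sabins.
Net gain per m²: Δα = 0.92 − 0.04 = 0.88.
Panel area = 463.406 / 0.88 = 526.6 m².

526.6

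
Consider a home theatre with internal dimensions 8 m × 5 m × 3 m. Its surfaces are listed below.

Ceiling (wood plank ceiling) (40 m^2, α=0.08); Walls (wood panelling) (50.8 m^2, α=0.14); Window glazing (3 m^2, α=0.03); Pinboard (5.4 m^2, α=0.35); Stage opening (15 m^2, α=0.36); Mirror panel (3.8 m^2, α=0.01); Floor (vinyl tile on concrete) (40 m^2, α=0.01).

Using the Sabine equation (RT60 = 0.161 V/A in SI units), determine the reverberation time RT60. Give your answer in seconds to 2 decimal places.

1.07 sec

Equivalent absorption area: A = 40·0.08 + 50.8·0.14 + 3·0.03 + 5.4·0.35 + 15·0.36 + 3.8·0.01 + 40·0.01 = 18.130 m^2.
Room volume: 120 m³.
T = 0.161 V/A = 0.161·120/18.130 = 1.07 s.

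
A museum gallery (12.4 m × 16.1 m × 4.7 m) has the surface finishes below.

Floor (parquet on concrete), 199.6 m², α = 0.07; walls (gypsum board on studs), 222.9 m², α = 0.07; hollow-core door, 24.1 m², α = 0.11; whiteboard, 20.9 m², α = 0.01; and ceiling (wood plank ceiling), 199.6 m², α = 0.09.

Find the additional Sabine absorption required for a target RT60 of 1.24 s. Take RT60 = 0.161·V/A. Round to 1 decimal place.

A₁ = Σ Sᵢαᵢ = 199.6·0.07 + 222.9·0.07 + 24.1·0.11 + 20.9·0.01 + 199.6·0.09 = 50.399 sabins.
V = 938.308 m³. Required absorption A₂ = 0.161 × 938.308 / 1.24 = 121.829 sabins.
Additional absorption ΔA = 121.829 − 50.399 = 71.4 sabins.

71.4 sabins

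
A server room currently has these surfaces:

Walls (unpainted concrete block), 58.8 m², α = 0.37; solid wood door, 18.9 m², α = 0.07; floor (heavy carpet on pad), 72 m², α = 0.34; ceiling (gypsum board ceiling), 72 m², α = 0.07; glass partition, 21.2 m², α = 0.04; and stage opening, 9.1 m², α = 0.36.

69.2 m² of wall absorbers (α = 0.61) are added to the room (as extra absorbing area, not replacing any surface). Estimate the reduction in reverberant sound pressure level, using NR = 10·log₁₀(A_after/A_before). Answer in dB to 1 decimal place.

Summing Sᵢαᵢ: 21.756 + 1.323 + 24.480 + 5.040 + 0.848 + 3.276 → A_before = 56.723 sabins.
Treatment contributes 69.2·0.61 = 42.212 sabins.
New total A_after = 98.935 sabins.
NR = 10·log₁₀(98.935/56.723) = 2.4 dB.

2.4 dB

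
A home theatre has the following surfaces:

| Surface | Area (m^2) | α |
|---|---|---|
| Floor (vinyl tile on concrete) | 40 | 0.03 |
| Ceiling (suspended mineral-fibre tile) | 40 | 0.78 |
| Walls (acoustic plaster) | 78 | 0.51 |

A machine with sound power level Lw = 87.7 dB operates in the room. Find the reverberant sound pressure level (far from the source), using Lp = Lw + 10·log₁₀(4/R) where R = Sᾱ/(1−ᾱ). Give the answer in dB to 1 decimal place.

72.5 dB

A = 72.180 sabins; S = 158.0 m^2.
ᾱ = 0.4568, so room constant R = A/(1−ᾱ) = 132.879 m^2.
Lp = Lw + 10 log₁₀(4/R) = 87.7 -15.21 = 72.5 dB.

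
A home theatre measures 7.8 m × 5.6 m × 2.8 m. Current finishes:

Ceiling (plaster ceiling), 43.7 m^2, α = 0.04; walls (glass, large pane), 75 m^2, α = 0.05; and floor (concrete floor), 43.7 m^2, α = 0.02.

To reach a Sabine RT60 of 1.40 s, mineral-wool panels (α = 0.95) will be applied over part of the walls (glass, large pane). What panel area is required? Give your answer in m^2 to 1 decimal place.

8.5

Total absorption A₁ = 43.7·0.04 + 75·0.05 + 43.7·0.02
  = 1.748 + 3.750 + 0.874 = 6.372 m^2 sabins.
Required A₂ = 0.161·122.304/1.40 = 14.065 sabins.
Absorption to add: 14.065 − 6.372 = 7.693 sabins.
Net gain per m^2: Δα = 0.95 − 0.05 = 0.90.
Area = ΔA/Δα = 7.693/0.90 = 8.5 m^2.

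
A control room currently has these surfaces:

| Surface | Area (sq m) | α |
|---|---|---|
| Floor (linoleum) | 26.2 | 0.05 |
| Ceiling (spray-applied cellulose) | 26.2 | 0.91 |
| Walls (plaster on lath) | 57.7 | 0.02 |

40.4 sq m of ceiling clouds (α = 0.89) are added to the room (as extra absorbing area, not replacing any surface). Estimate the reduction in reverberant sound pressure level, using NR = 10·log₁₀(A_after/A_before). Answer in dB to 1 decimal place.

3.7 dB

Total absorption A_before = 26.2×0.05 + 26.2×0.91 + 57.7×0.02
  = 1.310 + 23.842 + 1.154 = 26.306 sq m sabins.
Treatment contributes 40.4·0.89 = 35.956 sabins.
New total A_after = 62.262 sabins.
Reduction = 10 log₁₀(A_after/A_before) = 10 log₁₀(2.3668) = 3.7 dB.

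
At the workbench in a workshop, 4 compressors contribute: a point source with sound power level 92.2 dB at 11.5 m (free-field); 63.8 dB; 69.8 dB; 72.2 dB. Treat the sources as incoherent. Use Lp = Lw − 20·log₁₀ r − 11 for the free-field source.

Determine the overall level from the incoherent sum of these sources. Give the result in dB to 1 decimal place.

Source at 11.5 m: Lp = 92.2 − 20·log₁₀(11.5) − 11 = 60.0 dB.
Σ 10^(Lᵢ/10) = 2.954e+07.
Back to dB: 10·log₁₀ Σ = 74.7 dB.

74.7 dB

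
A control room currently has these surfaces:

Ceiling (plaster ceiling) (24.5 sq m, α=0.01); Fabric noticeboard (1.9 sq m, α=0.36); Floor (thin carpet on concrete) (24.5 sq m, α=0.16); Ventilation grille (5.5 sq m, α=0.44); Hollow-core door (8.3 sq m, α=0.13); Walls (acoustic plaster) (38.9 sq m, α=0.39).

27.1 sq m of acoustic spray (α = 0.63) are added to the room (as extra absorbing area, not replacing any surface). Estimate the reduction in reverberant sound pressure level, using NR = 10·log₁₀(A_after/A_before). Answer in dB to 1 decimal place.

Equivalent absorption area: A_before = 24.5*0.01 + 1.9*0.36 + 24.5*0.16 + 5.5*0.44 + 8.3*0.13 + 38.9*0.39 = 23.519 sq m.
Treatment contributes 27.1·0.63 = 17.073 sabins.
A_after = 23.519 + 17.073 = 40.592 sabins.
Reduction = 10 log₁₀(A_after/A_before) = 10 log₁₀(1.7259) = 2.4 dB.

2.4 dB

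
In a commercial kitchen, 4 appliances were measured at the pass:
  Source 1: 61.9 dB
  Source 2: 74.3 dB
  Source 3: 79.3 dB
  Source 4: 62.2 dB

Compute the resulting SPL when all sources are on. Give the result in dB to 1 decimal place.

Sum in the linear (power) domain: Σ 10^(Lᵢ/10) = 10^(61.9/10) + 10^(74.3/10) + 10^(79.3/10) + 10^(62.2/10) = 1.152e+08.
L_total = 10·log₁₀(1.152e+08) = 80.6 dB.

80.6 dB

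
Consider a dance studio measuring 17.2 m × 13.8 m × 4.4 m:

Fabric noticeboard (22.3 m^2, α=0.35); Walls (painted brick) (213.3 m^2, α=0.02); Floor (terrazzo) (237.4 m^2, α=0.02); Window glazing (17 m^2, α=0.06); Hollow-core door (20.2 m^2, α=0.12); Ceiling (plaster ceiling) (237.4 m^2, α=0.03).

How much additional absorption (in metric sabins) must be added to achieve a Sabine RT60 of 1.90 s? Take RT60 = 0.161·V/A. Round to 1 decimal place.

61.1 sabins

Summing Sᵢαᵢ: 7.805 + 4.266 + 4.748 + 1.020 + 2.424 + 7.122 → A₁ = 27.385 sabins.
For T = 1.90 s, need A₂ = 0.161·V/T = 0.161·1044.384/1.90 = 88.498 sabins.
Shortfall: 88.498 − 27.385 = 61.1 sabins.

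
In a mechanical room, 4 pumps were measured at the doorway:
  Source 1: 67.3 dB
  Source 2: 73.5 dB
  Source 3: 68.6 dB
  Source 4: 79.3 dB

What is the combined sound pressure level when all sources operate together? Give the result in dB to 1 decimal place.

80.8 dB

Σ 10^(Lᵢ/10) = 1.201e+08.
Combined level = 10 log₁₀(1.201e+08) = 80.8 dB.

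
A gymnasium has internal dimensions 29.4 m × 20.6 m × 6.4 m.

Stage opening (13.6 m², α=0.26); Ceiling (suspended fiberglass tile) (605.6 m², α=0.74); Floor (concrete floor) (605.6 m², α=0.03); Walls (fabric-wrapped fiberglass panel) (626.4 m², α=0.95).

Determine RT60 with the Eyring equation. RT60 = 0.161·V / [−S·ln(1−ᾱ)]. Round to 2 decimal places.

S = Σ Sᵢ = 1851.2 m².
Absorption A = 13.6·0.26 + 605.6·0.74 + 605.6·0.03 + 626.4·0.95 = 1064.928 sabins.
Mean coefficient ᾱ = A/S = 0.5753.
−S·ln(1−ᾱ) = −1851.2 × ln(1 − 0.5753) = 1585.316.
V = 29.4 × 20.6 × 6.4 = 3876.096 m³.
T = 0.161·V/[−S·ln(1−ᾱ)] = 0.161·3876.096/1585.316 = 0.39 s.

0.39 seconds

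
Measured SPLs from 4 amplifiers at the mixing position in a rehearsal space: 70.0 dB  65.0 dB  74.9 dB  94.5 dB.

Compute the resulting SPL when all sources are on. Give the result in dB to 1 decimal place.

Sum in the linear (power) domain: Σ 10^(Lᵢ/10) = 10^(70.0/10) + 10^(65.0/10) + 10^(74.9/10) + 10^(94.5/10) = 2.862e+09.
Back to dB: 10·log₁₀ Σ = 94.6 dB.

94.6 dB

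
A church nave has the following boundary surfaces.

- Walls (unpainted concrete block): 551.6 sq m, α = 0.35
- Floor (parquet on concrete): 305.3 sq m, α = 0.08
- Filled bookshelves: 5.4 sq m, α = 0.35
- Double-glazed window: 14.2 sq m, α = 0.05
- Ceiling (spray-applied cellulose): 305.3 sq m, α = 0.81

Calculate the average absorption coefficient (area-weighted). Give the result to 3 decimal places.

0.395

Total surface area S = 1181.8 sq m.
A = 551.6*0.35 + 305.3*0.08 + 5.4*0.35 + 14.2*0.05 + 305.3*0.81 = 467.377 sabins.
ᾱ = 467.377 / 1181.8 = 0.395.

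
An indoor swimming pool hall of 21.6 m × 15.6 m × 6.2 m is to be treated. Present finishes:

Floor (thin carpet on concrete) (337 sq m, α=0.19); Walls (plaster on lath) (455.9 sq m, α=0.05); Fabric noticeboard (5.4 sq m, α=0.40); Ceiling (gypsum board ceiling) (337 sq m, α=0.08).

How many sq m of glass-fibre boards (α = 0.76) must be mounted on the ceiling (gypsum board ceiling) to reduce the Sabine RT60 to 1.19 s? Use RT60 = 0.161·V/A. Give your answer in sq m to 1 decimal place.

Total absorption A₁ = 337×0.19 + 455.9×0.05 + 5.4×0.40 + 337×0.08
  = 64.030 + 22.795 + 2.160 + 26.960 = 115.945 sq m sabins.
Required A₂ = 0.161·2089.152/1.19 = 282.650 sabins.
Absorption to add: 282.650 − 115.945 = 166.705 sabins.
Each sq m of panel replacing the ceiling (gypsum board ceiling) adds (0.76 − 0.08) = 0.68 sabins.
Area = ΔA/Δα = 166.705/0.68 = 245.2 sq m.

245.2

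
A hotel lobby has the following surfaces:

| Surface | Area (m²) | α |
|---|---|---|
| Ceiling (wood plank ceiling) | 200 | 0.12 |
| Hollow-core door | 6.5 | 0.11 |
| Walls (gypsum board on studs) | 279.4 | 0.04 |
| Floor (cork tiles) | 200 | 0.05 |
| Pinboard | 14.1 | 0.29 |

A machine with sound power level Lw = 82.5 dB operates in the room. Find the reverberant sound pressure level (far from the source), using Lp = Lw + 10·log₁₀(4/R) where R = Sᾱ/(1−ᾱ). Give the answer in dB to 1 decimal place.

71.2 dB

A = 49.980 sabins; S = 700.0 m².
ᾱ = 49.980/700.0 = 0.0714; R = Sᾱ/(1−ᾱ) = 49.980/(1−0.0714) = 53.823 m².
Lp = Lw + 10 log₁₀(4/R) = 82.5 -11.29 = 71.2 dB.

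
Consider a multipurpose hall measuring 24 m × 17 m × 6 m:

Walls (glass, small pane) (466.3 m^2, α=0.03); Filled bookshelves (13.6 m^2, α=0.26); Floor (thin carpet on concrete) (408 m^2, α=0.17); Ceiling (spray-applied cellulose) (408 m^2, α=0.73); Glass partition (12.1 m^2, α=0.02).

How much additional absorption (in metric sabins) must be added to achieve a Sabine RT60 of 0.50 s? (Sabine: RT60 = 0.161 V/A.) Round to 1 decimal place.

Equivalent absorption area: A₁ = 466.3*0.03 + 13.6*0.26 + 408*0.17 + 408*0.73 + 12.1*0.02 = 384.967 m^2.
V = 2448 m³. Required absorption A₂ = 0.161 × 2448 / 0.50 = 788.256 sabins.
Shortfall: 788.256 − 384.967 = 403.3 sabins.

403.3 sabins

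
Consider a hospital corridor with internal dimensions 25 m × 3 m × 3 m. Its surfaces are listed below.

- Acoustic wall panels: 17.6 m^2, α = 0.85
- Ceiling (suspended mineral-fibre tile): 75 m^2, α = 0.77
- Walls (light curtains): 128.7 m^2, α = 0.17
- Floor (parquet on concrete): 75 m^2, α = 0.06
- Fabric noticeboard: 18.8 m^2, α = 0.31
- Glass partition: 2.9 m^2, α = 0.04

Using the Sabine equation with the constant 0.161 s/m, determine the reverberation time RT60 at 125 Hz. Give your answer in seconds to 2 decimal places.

Equivalent absorption area: A = 17.6·0.85 + 75·0.77 + 128.7·0.17 + 75·0.06 + 18.8·0.31 + 2.9·0.04 = 105.033 m^2.
Room volume: 225 m³.
T = 0.161 V/A = 0.161·225/105.033 = 0.34 s.

0.34 sec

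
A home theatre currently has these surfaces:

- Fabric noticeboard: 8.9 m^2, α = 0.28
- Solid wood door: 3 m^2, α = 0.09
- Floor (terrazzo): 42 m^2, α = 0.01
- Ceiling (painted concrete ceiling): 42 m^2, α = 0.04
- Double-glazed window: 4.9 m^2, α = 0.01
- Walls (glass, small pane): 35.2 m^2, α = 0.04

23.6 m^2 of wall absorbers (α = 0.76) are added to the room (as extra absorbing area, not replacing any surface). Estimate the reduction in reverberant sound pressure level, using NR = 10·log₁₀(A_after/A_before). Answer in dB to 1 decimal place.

Equivalent absorption area: A_before = 8.9×0.28 + 3×0.09 + 42×0.01 + 42×0.04 + 4.9×0.01 + 35.2×0.04 = 6.319 m^2.
Added absorption = 23.6 × 0.76 = 17.936 sabins.
A_after = 6.319 + 17.936 = 24.255 sabins.
NR = 10·log₁₀(24.255/6.319) = 5.8 dB.

5.8 dB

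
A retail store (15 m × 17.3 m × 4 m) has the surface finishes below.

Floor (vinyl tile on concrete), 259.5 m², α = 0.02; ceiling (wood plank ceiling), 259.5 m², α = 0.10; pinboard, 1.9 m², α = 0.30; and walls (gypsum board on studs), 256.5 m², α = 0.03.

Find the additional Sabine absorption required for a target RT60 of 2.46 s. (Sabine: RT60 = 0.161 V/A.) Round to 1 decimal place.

Equivalent absorption area: A₁ = 259.5·0.02 + 259.5·0.10 + 1.9·0.30 + 256.5·0.03 = 39.405 m².
Target A₂ = 0.161·1038/2.46 = 67.934 sabins (V = 1038 m³).
Shortfall: 67.934 − 39.405 = 28.5 sabins.

28.5 sabins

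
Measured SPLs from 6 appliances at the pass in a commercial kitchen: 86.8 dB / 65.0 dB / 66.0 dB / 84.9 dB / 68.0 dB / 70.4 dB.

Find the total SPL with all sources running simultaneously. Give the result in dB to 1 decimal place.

89.1 dB

Converting to relative power and adding: 10^(86.8/10) + 10^(65.0/10) + 10^(66.0/10) + 10^(84.9/10) + 10^(68.0/10) + 10^(70.4/10) = 8.121e+08.
Back to dB: 10·log₁₀ Σ = 89.1 dB.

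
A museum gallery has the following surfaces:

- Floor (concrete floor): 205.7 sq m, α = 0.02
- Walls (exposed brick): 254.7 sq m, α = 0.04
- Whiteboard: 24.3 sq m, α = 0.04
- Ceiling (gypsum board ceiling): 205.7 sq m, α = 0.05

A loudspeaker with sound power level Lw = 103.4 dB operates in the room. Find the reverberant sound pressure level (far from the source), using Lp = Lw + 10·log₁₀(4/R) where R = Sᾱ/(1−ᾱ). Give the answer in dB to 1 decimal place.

Σ(Sᵢαᵢ) = 205.7·0.02 + 254.7·0.04 + 24.3·0.04 + 205.7·0.05 = 25.559; total area S = 690.4 sq m.
ᾱ = 25.559/690.4 = 0.0370; R = Sᾱ/(1−ᾱ) = 25.559/(1−0.0370) = 26.541 sq m.
Lp = Lw + 10 log₁₀(4/R) = 103.4 -8.22 = 95.2 dB.

95.2 dB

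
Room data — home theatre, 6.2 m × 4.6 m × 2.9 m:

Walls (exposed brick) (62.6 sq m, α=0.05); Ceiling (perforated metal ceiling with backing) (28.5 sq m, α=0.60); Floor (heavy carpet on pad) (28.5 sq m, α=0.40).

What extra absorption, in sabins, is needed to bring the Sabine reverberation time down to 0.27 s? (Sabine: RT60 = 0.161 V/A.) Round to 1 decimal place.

17.7 sabins

Total absorption A₁ = 62.6·0.05 + 28.5·0.60 + 28.5·0.40
  = 3.130 + 17.100 + 11.400 = 31.630 sq m sabins.
For T = 0.27 s, need A₂ = 0.161·V/T = 0.161·82.708/0.27 = 49.318 sabins.
ΔA = A₂ − A₁ = 49.318 − 31.630 = 17.7 sabins.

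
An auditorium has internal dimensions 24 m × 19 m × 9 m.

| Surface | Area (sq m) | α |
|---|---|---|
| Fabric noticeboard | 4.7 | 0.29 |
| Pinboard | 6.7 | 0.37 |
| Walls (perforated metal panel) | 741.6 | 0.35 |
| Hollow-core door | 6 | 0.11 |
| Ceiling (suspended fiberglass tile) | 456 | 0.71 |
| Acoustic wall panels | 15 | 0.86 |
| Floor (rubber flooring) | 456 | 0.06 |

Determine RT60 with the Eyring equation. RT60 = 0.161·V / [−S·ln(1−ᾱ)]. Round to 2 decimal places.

0.84 s

Total surface area S = 4.7 + 6.7 + 741.6 + 6 + 456 + 15 + 456 = 1686.0 sq m.
Σ(Sᵢαᵢ) = 4.7×0.29 + 6.7×0.37 + 741.6×0.35 + 6×0.11 + 456×0.71 + 15×0.86 + 456×0.06 = 628.082.
Mean coefficient ᾱ = A/S = 0.3725.
−S·ln(1−ᾱ) = −1686.0 × ln(1 − 0.3725) = 785.696.
V = 24 × 19 × 9 = 4104 m³.
T = 0.161·V/[−S·ln(1−ᾱ)] = 0.161·4104/785.696 = 0.84 s.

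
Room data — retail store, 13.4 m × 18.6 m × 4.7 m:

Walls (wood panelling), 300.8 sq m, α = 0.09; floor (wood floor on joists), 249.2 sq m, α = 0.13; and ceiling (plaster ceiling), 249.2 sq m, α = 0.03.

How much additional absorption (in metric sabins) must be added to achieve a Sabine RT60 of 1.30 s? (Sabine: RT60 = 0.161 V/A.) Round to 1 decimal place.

Equivalent absorption area: A₁ = 300.8*0.09 + 249.2*0.13 + 249.2*0.03 = 66.944 sq m.
V = 1171.428 m³. Required absorption A₂ = 0.161 × 1171.428 / 1.30 = 145.077 sabins.
Additional absorption ΔA = 145.077 − 66.944 = 78.1 sabins.

78.1 sabins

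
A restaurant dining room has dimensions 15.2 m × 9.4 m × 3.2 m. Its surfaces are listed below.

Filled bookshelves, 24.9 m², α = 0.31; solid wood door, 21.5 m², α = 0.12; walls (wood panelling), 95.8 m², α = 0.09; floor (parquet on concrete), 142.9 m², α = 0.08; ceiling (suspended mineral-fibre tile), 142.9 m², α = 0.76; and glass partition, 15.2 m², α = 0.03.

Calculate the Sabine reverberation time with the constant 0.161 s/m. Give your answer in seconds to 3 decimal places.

Total absorption A = 24.9·0.31 + 21.5·0.12 + 95.8·0.09 + 142.9·0.08 + 142.9·0.76 + 15.2·0.03
  = 7.719 + 2.580 + 8.622 + 11.432 + 108.604 + 0.456 = 139.413 m² sabins.
V = 15.2·9.4·3.2 = 457.216 m³.
T = 0.161 V/A = 0.161·457.216/139.413 = 0.528 s.

0.528 seconds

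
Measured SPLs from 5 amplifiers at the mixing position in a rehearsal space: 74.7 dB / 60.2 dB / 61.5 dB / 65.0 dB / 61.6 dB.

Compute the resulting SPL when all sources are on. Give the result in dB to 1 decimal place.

Sum in the linear (power) domain: Σ 10^(Lᵢ/10) = 10^(74.7/10) + 10^(60.2/10) + 10^(61.5/10) + 10^(65.0/10) + 10^(61.6/10) = 3.658e+07.
Combined level = 10 log₁₀(3.658e+07) = 75.6 dB.

75.6 dB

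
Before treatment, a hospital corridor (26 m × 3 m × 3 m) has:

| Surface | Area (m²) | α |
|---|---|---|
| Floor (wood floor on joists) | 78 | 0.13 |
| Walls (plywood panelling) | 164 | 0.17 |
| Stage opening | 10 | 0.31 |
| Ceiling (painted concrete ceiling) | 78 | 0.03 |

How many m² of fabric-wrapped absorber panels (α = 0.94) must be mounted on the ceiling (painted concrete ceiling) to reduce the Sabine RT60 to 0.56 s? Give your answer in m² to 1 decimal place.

26.2

Total absorption A₁ = 78·0.13 + 164·0.17 + 10·0.31 + 78·0.03
  = 10.140 + 27.880 + 3.100 + 2.340 = 43.460 m² sabins.
V = 234 m³. Target absorption A₂ = 0.161 × 234 / 0.56 = 67.275 sabins.
ΔA needed = 67.275 − 43.460 = 23.815 sabins.
Each m² of panel replacing the ceiling (painted concrete ceiling) adds (0.94 − 0.03) = 0.91 sabins.
Area = ΔA/Δα = 23.815/0.91 = 26.2 m².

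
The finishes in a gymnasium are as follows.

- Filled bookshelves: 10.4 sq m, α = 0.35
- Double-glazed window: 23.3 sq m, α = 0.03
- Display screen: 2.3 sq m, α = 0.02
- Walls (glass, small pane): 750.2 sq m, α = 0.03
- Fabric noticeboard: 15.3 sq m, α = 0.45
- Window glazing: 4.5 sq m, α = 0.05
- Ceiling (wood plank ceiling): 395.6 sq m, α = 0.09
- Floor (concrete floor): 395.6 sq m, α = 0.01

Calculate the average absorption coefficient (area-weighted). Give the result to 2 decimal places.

Total surface area S = 1597.2 sq m.
A = 10.4*0.35 + 23.3*0.03 + 2.3*0.02 + 750.2*0.03 + 15.3*0.45 + 4.5*0.05 + 395.6*0.09 + 395.6*0.01 = 73.561 sabins.
ᾱ = 73.561 / 1597.2 = 0.05.

0.05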